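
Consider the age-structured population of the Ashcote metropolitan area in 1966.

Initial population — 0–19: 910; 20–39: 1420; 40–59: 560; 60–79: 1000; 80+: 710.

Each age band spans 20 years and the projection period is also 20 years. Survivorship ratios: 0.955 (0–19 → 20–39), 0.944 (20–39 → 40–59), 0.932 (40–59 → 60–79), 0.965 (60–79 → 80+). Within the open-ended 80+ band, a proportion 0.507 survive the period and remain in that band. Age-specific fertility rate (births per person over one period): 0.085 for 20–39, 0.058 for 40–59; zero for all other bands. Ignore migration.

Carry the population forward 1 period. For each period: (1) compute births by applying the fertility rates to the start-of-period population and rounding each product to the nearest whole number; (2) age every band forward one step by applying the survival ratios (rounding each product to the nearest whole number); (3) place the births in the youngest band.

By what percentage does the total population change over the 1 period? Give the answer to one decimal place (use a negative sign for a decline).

After projecting period 1:
Births: 1420 × 0.085 = 121 ; 560 × 0.058 = 32 → 153
20–39: 910 × 0.955 = 869
40–59: 1420 × 0.944 = 1340
60–79: 560 × 0.932 = 522
80+: 1000 × 0.965 + 710 × 0.507 = 965 + 360 = 1325
End of period: [153, 869, 1340, 522, 1325]
Total: 4600 → 4209; change = -391; percentage change = -8.5%

-8.5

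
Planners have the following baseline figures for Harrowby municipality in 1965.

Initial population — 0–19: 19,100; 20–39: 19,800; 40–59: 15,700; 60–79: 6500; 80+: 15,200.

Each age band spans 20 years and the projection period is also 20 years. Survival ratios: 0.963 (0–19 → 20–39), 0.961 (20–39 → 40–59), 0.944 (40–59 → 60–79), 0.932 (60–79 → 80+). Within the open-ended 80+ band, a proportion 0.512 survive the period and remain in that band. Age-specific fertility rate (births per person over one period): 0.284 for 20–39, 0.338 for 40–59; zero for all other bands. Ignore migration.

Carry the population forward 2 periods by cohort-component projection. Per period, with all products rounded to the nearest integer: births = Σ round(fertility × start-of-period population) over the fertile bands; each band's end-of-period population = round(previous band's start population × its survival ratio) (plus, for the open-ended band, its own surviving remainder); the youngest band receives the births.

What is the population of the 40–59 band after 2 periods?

17676

(Groups numbered youngest = 1 to oldest = 5.)
Period 1.
Births: 19800 × 0.284 = 5623  |  15700 × 0.338 = 5307 → total 10930
Group 2: 19100 × 0.963 = 18393
Group 3: 19800 × 0.961 = 19028
Group 4: 15700 × 0.944 = 14821
Group 5: 6500 × 0.932 + 15200 × 0.512 = 6058 + 7782 = 13840
Giving 10930 / 18393 / 19028 / 14821 / 13840.
Period 2.
Births: 18393 × 0.284 = 5224  |  19028 × 0.338 = 6431 → total 11655
Group 2: 10930 × 0.963 = 10526
Group 3: 18393 × 0.961 = 17676
Group 4: 19028 × 0.944 = 17962
Group 5: 14821 × 0.932 + 13840 × 0.512 = 13813 + 7086 = 20899
Giving 11655 / 10526 / 17676 / 17962 / 20899.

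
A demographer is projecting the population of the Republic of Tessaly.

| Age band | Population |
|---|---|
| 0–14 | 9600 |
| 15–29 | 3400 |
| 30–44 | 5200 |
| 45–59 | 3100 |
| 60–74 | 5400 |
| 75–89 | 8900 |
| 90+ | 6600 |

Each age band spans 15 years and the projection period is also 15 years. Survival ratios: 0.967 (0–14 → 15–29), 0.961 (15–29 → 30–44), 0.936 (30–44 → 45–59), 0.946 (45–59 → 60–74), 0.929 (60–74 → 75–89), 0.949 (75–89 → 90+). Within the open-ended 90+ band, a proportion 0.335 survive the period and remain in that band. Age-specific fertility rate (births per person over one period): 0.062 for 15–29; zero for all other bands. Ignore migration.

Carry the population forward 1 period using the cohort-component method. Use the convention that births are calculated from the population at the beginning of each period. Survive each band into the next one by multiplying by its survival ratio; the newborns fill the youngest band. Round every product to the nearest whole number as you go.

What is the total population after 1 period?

36235

Numbering the bands 1..7 from youngest to oldest:
— Period 1 —
Births: 3400 × 0.062 = 211
Band 2: 9600 × 0.967 = 9283
Band 3: 3400 × 0.961 = 3267
Band 4: 5200 × 0.936 = 4867
Band 5: 3100 × 0.946 = 2933
Band 6: 5400 × 0.929 = 5017
Band 7: 8900 × 0.949 + 6600 × 0.335 = 8446 + 2211 = 10657
Population now: 0–14=211, 15–29=9283, 30–44=3267, 45–59=4867, 60–74=2933, 75–89=5017, 90+=10657
Total after period 1: 211 + 9283 + 3267 + 4867 + 2933 + 5017 + 10657 = 36235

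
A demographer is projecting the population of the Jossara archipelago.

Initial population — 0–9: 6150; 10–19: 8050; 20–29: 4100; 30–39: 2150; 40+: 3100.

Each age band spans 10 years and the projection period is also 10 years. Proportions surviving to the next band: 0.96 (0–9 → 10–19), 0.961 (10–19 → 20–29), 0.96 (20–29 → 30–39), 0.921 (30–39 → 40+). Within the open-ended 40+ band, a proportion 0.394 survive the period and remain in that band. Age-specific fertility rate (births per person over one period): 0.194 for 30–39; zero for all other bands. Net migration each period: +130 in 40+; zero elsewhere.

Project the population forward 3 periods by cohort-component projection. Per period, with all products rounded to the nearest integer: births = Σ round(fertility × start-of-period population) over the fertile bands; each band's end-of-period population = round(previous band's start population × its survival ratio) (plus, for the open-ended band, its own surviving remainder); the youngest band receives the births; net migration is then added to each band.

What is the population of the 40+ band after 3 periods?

8966

Call the bands 1 to 5, youngest first.
Period 1.
Births: 2150 × 0.194 = 417
Band 2: 6150 × 0.96 = 5904
Band 3: 8050 × 0.961 = 7736
Band 4: 4100 × 0.96 = 3936
Band 5: 2150 × 0.921 + 3100 × 0.394 = 1980 + 1221 = 3201
Net migration: Band 5 + 130 → 3331
Giving 417 / 5904 / 7736 / 3936 / 3331.
Period 2.
Births: 3936 × 0.194 = 764
Band 2: 417 × 0.96 = 400
Band 3: 5904 × 0.961 = 5674
Band 4: 7736 × 0.96 = 7427
Band 5: 3936 × 0.921 + 3331 × 0.394 = 3625 + 1312 = 4937
Net migration: Band 5 + 130 → 5067
Giving 764 / 400 / 5674 / 7427 / 5067.
Period 3.
Births: 7427 × 0.194 = 1441
Band 2: 764 × 0.96 = 733
Band 3: 400 × 0.961 = 384
Band 4: 5674 × 0.96 = 5447
Band 5: 7427 × 0.921 + 5067 × 0.394 = 6840 + 1996 = 8836
Net migration: Band 5 + 130 → 8966
Giving 1441 / 733 / 384 / 5447 / 8966.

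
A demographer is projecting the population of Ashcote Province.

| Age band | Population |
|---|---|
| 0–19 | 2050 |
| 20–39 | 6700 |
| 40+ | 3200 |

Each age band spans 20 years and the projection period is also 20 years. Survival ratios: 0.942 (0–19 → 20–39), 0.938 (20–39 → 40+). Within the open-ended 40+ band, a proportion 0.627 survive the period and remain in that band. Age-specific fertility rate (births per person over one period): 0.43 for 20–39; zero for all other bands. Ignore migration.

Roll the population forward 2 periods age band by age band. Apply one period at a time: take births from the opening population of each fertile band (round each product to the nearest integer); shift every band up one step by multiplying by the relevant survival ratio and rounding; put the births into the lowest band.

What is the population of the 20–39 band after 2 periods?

2714

Numbering the bands 1..3 from youngest to oldest:
After projecting period 1:
Births: 6700 × 0.43 = 2881
Band 2: 2050 × 0.942 = 1931
Band 3: 6700 × 0.938 + 3200 × 0.627 = 6285 + 2006 = 8291
→ [2881, 1931, 8291]
After projecting period 2:
Births: 1931 × 0.43 = 830
Band 2: 2881 × 0.942 = 2714
Band 3: 1931 × 0.938 + 8291 × 0.627 = 1811 + 5198 = 7009
→ [830, 2714, 7009]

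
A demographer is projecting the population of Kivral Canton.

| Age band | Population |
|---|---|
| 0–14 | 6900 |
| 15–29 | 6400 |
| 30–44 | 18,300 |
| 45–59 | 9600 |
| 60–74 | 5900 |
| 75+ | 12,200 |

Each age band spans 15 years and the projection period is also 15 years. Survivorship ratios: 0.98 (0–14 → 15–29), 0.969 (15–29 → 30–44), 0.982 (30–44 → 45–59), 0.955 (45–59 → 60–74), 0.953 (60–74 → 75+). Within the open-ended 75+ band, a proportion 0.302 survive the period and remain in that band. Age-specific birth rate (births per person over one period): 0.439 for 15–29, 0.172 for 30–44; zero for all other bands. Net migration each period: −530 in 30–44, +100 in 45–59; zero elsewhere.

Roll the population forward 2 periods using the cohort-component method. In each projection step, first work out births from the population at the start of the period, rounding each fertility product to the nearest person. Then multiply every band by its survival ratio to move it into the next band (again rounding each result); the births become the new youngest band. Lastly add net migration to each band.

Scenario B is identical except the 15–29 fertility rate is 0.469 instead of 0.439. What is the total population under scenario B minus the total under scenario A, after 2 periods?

390

Let band 1 be 0–14 through band 6 = 75+.
[period 1]
Births: 6400 × 0.439 = 2810, 18300 × 0.172 = 3148 — total 5958
Band 2: 6900 × 0.98 = 6762
Band 3: 6400 × 0.969 = 6202
Band 4: 18300 × 0.982 = 17971
Band 5: 9600 × 0.955 = 9168
Band 6: 5900 × 0.953 + 12200 × 0.302 = 5623 + 3684 = 9307
Net migration: Band 3 − 530 → 5672; Band 4 + 100 → 18071
Population now: 0–14=5958, 15–29=6762, 30–44=5672, 45–59=18071, 60–74=9168, 75+=9307
[period 2]
Births: 6762 × 0.439 = 2969, 5672 × 0.172 = 976 — total 3945
Band 2: 5958 × 0.98 = 5839
Band 3: 6762 × 0.969 = 6552
Band 4: 5672 × 0.982 = 5570
Band 5: 18071 × 0.955 = 17258
Band 6: 9168 × 0.953 + 9307 × 0.302 = 8737 + 2811 = 11548
Net migration: Band 3 − 530 → 6022; Band 4 + 100 → 5670
Population now: 0–14=3945, 15–29=5839, 30–44=6022, 45–59=5670, 60–74=17258, 75+=11548
Scenario A total after 2 periods: 50282
Scenario B projection —
[period 1]
Births: 6400 × 0.469 = 3002, 18300 × 0.172 = 3148 — total 6150
Band 2: 6900 × 0.98 = 6762
Band 3: 6400 × 0.969 = 6202
Band 4: 18300 × 0.982 = 17971
Band 5: 9600 × 0.955 = 9168
Band 6: 5900 × 0.953 + 12200 × 0.302 = 5623 + 3684 = 9307
Net migration: Band 3 − 530 → 5672; Band 4 + 100 → 18071
Population now: 0–14=6150, 15–29=6762, 30–44=5672, 45–59=18071, 60–74=9168, 75+=9307
[period 2]
Births: 6762 × 0.469 = 3171, 5672 × 0.172 = 976 — total 4147
Band 2: 6150 × 0.98 = 6027
Band 3: 6762 × 0.969 = 6552
Band 4: 5672 × 0.982 = 5570
Band 5: 18071 × 0.955 = 17258
Band 6: 9168 × 0.953 + 9307 × 0.302 = 8737 + 2811 = 11548
Net migration: Band 3 − 530 → 6022; Band 4 + 100 → 5670
Population now: 0–14=4147, 15–29=6027, 30–44=6022, 45–59=5670, 60–74=17258, 75+=11548
Scenario B total after 2 periods: 50672
Difference B − A = 50672 − 50282 = 390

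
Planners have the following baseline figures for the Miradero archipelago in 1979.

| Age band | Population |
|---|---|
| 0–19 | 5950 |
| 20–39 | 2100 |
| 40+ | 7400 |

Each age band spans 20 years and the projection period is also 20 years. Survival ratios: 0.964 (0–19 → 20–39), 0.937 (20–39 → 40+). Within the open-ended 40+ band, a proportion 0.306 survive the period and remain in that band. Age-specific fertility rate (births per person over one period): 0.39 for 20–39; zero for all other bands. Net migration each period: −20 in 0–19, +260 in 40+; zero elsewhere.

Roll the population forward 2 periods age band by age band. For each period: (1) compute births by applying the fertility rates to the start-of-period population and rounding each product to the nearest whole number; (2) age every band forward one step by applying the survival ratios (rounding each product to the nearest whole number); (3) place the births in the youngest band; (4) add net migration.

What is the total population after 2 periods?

9997

Call the bands 1 to 3, youngest first.
Period 1:
Births: 2100 × 0.39 = 819
Band 2: 5950 × 0.964 = 5736
Band 3: 2100 × 0.937 + 7400 × 0.306 = 1968 + 2264 = 4232
Net migration: Band 1 − 20 → 799; Band 3 + 260 → 4492
End of period: [799, 5736, 4492]
Period 2:
Births: 5736 × 0.39 = 2237
Band 2: 799 × 0.964 = 770
Band 3: 5736 × 0.937 + 4492 × 0.306 = 5375 + 1375 = 6750
Net migration: Band 1 − 20 → 2217; Band 3 + 260 → 7010
End of period: [2217, 770, 7010]
Total after period 2: 2217 + 770 + 7010 = 9997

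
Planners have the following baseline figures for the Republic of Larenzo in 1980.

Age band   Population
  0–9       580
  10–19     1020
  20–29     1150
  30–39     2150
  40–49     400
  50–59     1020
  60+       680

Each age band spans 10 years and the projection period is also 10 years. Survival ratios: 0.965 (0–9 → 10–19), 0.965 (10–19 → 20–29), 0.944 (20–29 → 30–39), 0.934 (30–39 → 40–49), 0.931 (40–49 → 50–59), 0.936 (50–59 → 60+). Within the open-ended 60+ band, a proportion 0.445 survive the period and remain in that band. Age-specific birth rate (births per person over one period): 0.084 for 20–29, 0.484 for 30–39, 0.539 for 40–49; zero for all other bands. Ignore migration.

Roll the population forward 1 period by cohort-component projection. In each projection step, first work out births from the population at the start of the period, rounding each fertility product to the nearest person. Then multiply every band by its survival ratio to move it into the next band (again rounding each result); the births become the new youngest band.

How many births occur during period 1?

1354

Let band 1 be 0–9 through band 7 = 60+.
Period 1.
Births: 1150 * 0.084 = 97  |  2150 * 0.484 = 1041  |  400 * 0.539 = 216 ⇒ total 1354
Band 2: 580 * 0.965 = 560
Band 3: 1020 * 0.965 = 984
Band 4: 1150 * 0.944 = 1086
Band 5: 2150 * 0.934 = 2008
Band 6: 400 * 0.931 = 372
Band 7: 1020 * 0.936 + 680 * 0.445 = 955 + 303 = 1258
→ [1354, 560, 984, 1086, 2008, 372, 1258]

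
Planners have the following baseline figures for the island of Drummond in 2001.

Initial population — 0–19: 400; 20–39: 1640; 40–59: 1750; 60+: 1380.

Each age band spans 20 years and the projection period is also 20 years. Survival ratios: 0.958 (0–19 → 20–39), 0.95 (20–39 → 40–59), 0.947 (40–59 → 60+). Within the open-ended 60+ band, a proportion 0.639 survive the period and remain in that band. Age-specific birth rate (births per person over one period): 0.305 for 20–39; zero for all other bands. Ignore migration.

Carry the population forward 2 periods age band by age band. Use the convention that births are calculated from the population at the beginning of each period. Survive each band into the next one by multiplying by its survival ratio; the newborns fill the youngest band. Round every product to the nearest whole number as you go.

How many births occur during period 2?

(Bands numbered youngest = 1 to oldest = 4.)
[period 1]
Births: 1640 * 0.305 = 500
Band 2: 400 * 0.958 = 383
Band 3: 1640 * 0.95 = 1558
Band 4: 1750 * 0.947 + 1380 * 0.639 = 1657 + 882 = 2539
End of period: [500, 383, 1558, 2539]
[period 2]
Births: 383 * 0.305 = 117
Band 2: 500 * 0.958 = 479
Band 3: 383 * 0.95 = 364
Band 4: 1558 * 0.947 + 2539 * 0.639 = 1475 + 1622 = 3097
End of period: [117, 479, 364, 3097]

117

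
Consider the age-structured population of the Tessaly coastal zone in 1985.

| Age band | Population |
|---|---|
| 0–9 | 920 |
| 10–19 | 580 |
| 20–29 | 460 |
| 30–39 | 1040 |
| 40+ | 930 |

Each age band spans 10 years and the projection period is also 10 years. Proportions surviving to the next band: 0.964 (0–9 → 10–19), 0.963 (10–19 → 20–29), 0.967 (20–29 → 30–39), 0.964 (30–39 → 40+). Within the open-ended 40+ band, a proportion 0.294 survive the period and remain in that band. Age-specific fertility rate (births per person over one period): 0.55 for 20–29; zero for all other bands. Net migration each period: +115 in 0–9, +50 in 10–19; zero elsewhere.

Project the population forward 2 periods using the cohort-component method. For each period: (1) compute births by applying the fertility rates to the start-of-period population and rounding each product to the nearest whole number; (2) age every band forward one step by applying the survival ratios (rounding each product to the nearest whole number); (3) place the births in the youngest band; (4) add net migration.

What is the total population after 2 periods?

3074

Let group 1 be 0–9 through group 5 = 40+.
Period 1.
Births: 460 * 0.55 = 253
Group 2: 920 * 0.964 = 887
Group 3: 580 * 0.963 = 559
Group 4: 460 * 0.967 = 445
Group 5: 1040 * 0.964 + 930 * 0.294 = 1003 + 273 = 1276
Net migration: Group 1 + 115 → 368; Group 2 + 50 → 937
→ [368, 937, 559, 445, 1276]
Period 2.
Births: 559 * 0.55 = 307
Group 2: 368 * 0.964 = 355
Group 3: 937 * 0.963 = 902
Group 4: 559 * 0.967 = 541
Group 5: 445 * 0.964 + 1276 * 0.294 = 429 + 375 = 804
Net migration: Group 1 + 115 → 422; Group 2 + 50 → 405
→ [422, 405, 902, 541, 804]
Total after period 2: 422 + 405 + 902 + 541 + 804 = 3074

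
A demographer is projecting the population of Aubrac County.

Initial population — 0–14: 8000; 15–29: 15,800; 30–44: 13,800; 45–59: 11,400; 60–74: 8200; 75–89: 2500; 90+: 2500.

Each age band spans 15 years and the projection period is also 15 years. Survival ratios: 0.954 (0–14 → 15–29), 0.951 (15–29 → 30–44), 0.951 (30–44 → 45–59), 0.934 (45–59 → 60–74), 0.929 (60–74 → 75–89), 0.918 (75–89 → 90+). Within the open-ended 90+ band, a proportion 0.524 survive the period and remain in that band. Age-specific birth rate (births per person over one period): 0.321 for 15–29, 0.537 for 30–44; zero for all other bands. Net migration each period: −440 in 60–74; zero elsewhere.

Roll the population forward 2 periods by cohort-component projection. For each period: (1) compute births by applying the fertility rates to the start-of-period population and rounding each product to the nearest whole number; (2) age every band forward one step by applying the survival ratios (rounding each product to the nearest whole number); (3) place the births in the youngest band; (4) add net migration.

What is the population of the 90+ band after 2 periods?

Period 1:
Births: 15800 × 0.321 = 5072  |  13800 × 0.537 = 7411 — total 12483
15–29: 8000 × 0.954 = 7632
30–44: 15800 × 0.951 = 15026
45–59: 13800 × 0.951 = 13124
60–74: 11400 × 0.934 = 10648
75–89: 8200 × 0.929 = 7618
90+: 2500 × 0.918 + 2500 × 0.524 = 2295 + 1310 = 3605
Net migration: 60–74 − 440 → 10208
Population now: 0–14=12483, 15–29=7632, 30–44=15026, 45–59=13124, 60–74=10208, 75–89=7618, 90+=3605
Period 2:
Births: 7632 × 0.321 = 2450  |  15026 × 0.537 = 8069 — total 10519
15–29: 12483 × 0.954 = 11909
30–44: 7632 × 0.951 = 7258
45–59: 15026 × 0.951 = 14290
60–74: 13124 × 0.934 = 12258
75–89: 10208 × 0.929 = 9483
90+: 7618 × 0.918 + 3605 × 0.524 = 6993 + 1889 = 8882
Net migration: 60–74 − 440 → 11818
Population now: 0–14=10519, 15–29=11909, 30–44=7258, 45–59=14290, 60–74=11818, 75–89=9483, 90+=8882

8882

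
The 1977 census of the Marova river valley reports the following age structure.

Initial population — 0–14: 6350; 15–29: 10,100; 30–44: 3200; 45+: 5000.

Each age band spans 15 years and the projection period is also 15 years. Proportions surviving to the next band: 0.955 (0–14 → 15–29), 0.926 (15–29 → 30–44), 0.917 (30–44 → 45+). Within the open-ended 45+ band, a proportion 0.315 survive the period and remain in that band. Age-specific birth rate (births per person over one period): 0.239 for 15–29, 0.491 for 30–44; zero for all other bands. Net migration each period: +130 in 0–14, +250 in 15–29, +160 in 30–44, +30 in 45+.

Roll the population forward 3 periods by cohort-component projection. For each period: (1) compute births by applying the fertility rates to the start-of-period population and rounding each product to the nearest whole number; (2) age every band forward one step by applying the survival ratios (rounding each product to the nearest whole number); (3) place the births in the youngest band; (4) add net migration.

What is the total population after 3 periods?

After projecting period 1:
Births: 10100 * 0.239 = 2414, 3200 * 0.491 = 1571 ⇒ total 3985
15–29: 6350 * 0.955 = 6064
30–44: 10100 * 0.926 = 9353
45+: 3200 * 0.917 + 5000 * 0.315 = 2934 + 1575 = 4509
Net migration: 0–14 + 130 → 4115; 15–29 + 250 → 6314; 30–44 + 160 → 9513; 45+ + 30 → 4539
End of period: [4115, 6314, 9513, 4539]
After projecting period 2:
Births: 6314 * 0.239 = 1509, 9513 * 0.491 = 4671 ⇒ total 6180
15–29: 4115 * 0.955 = 3930
30–44: 6314 * 0.926 = 5847
45+: 9513 * 0.917 + 4539 * 0.315 = 8723 + 1430 = 10153
Net migration: 0–14 + 130 → 6310; 15–29 + 250 → 4180; 30–44 + 160 → 6007; 45+ + 30 → 10183
End of period: [6310, 4180, 6007, 10183]
After projecting period 3:
Births: 4180 * 0.239 = 999, 6007 * 0.491 = 2949 ⇒ total 3948
15–29: 6310 * 0.955 = 6026
30–44: 4180 * 0.926 = 3871
45+: 6007 * 0.917 + 10183 * 0.315 = 5508 + 3208 = 8716
Net migration: 0–14 + 130 → 4078; 15–29 + 250 → 6276; 30–44 + 160 → 4031; 45+ + 30 → 8746
End of period: [4078, 6276, 4031, 8746]
Total after period 3: 4078 + 6276 + 4031 + 8746 = 23131

23131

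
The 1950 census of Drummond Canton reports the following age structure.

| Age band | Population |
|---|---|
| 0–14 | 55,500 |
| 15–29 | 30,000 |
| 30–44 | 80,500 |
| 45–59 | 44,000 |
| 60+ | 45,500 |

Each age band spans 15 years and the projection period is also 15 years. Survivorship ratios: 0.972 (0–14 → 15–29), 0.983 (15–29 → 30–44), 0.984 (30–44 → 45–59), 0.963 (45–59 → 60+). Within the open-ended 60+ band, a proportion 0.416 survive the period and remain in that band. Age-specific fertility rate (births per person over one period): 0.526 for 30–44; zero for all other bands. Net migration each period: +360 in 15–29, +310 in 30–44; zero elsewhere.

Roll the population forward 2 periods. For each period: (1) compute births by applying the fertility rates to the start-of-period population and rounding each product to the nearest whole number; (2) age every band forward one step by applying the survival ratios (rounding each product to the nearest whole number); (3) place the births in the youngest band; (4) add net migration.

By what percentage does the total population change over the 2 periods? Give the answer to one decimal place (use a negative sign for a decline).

Period 1:
Births: 80500 × 0.526 = 42343
15–29: 55500 × 0.972 = 53946
30–44: 30000 × 0.983 = 29490
45–59: 80500 × 0.984 = 79212
60+: 44000 × 0.963 + 45500 × 0.416 = 42372 + 18928 = 61300
Net migration: 15–29 + 360 → 54306; 30–44 + 310 → 29800
End of period: [42343, 54306, 29800, 79212, 61300]
Period 2:
Births: 29800 × 0.526 = 15675
15–29: 42343 × 0.972 = 41157
30–44: 54306 × 0.983 = 53383
45–59: 29800 × 0.984 = 29323
60+: 79212 × 0.963 + 61300 × 0.416 = 76281 + 25501 = 101782
Net migration: 15–29 + 360 → 41517; 30–44 + 310 → 53693
End of period: [15675, 41517, 53693, 29323, 101782]
Total: 255500 → 241990; change = -13510; percentage change = -5.3%

-5.3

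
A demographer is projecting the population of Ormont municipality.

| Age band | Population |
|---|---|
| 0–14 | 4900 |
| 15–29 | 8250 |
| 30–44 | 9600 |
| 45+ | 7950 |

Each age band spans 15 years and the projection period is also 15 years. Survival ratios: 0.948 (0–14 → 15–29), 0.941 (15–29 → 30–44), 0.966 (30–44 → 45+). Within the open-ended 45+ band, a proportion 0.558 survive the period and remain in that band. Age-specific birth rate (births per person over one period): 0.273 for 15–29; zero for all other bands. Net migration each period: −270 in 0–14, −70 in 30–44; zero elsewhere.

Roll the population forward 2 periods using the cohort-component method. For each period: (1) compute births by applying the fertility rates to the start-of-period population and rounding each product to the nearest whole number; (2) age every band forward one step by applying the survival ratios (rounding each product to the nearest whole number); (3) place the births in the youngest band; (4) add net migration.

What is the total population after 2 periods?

22259

Numbering the bands 1..4 from youngest to oldest:
[period 1]
Births: 8250 × 0.273 = 2252
Band 2: 4900 × 0.948 = 4645
Band 3: 8250 × 0.941 = 7763
Band 4: 9600 × 0.966 + 7950 × 0.558 = 9274 + 4436 = 13710
Net migration: Band 1 − 270 → 1982; Band 3 − 70 → 7693
End of period: [1982, 4645, 7693, 13710]
[period 2]
Births: 4645 × 0.273 = 1268
Band 2: 1982 × 0.948 = 1879
Band 3: 4645 × 0.941 = 4371
Band 4: 7693 × 0.966 + 13710 × 0.558 = 7431 + 7650 = 15081
Net migration: Band 1 − 270 → 998; Band 3 − 70 → 4301
End of period: [998, 1879, 4301, 15081]
Total after period 2: 998 + 1879 + 4301 + 15081 = 22259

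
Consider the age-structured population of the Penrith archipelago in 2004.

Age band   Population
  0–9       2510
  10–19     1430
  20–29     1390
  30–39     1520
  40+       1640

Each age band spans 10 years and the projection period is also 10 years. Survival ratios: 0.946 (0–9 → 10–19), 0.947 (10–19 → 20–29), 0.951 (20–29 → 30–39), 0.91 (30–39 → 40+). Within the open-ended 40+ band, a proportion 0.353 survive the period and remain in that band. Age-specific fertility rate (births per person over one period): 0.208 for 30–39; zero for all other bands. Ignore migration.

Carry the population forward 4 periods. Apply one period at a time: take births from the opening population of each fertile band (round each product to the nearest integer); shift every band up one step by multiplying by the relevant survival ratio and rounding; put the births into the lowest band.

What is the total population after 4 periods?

3810

Let group 1 be 0–9 through group 5 = 40+.
Period 1:
Births: 1520 * 0.208 = 316
Group 2: 2510 * 0.946 = 2374
Group 3: 1430 * 0.947 = 1354
Group 4: 1390 * 0.951 = 1322
Group 5: 1520 * 0.91 + 1640 * 0.353 = 1383 + 579 = 1962
Population now: 0–9=316, 10–19=2374, 20–29=1354, 30–39=1322, 40+=1962
Period 2:
Births: 1322 * 0.208 = 275
Group 2: 316 * 0.946 = 299
Group 3: 2374 * 0.947 = 2248
Group 4: 1354 * 0.951 = 1288
Group 5: 1322 * 0.91 + 1962 * 0.353 = 1203 + 693 = 1896
Population now: 0–9=275, 10–19=299, 20–29=2248, 30–39=1288, 40+=1896
Period 3:
Births: 1288 * 0.208 = 268
Group 2: 275 * 0.946 = 260
Group 3: 299 * 0.947 = 283
Group 4: 2248 * 0.951 = 2138
Group 5: 1288 * 0.91 + 1896 * 0.353 = 1172 + 669 = 1841
Population now: 0–9=268, 10–19=260, 20–29=283, 30–39=2138, 40+=1841
Period 4:
Births: 2138 * 0.208 = 445
Group 2: 268 * 0.946 = 254
Group 3: 260 * 0.947 = 246
Group 4: 283 * 0.951 = 269
Group 5: 2138 * 0.91 + 1841 * 0.353 = 1946 + 650 = 2596
Population now: 0–9=445, 10–19=254, 20–29=246, 30–39=269, 40+=2596
Total after period 4: 445 + 254 + 246 + 269 + 2596 = 3810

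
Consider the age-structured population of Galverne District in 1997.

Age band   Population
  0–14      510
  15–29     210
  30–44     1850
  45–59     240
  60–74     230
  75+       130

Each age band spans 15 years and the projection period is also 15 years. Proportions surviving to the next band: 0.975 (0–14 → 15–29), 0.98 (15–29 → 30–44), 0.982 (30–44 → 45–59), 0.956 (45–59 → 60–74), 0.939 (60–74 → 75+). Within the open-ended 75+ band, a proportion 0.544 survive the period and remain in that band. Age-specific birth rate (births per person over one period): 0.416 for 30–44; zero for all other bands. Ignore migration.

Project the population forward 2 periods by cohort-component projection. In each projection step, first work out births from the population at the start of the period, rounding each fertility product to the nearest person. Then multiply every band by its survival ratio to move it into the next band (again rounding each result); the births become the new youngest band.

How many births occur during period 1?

— Period 1 —
Births: 1850 × 0.416 = 770
15–29: 510 × 0.975 = 497
30–44: 210 × 0.98 = 206
45–59: 1850 × 0.982 = 1817
60–74: 240 × 0.956 = 229
75+: 230 × 0.939 + 130 × 0.544 = 216 + 71 = 287
Giving 770 / 497 / 206 / 1817 / 229 / 287.

770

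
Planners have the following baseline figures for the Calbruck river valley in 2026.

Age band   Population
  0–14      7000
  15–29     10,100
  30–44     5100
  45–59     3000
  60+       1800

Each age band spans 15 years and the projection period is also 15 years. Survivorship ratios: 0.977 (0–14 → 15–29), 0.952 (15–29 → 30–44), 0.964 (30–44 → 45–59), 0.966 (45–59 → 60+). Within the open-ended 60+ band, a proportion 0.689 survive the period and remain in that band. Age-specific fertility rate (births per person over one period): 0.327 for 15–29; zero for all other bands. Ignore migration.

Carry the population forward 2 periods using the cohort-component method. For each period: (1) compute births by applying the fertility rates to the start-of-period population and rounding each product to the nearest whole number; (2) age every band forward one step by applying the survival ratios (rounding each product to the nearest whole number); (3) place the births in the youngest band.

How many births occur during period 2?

2236

(Bands numbered youngest = 1 to oldest = 5.)
— Period 1 —
Births: 10100 × 0.327 = 3303
Band 2: 7000 × 0.977 = 6839
Band 3: 10100 × 0.952 = 9615
Band 4: 5100 × 0.964 = 4916
Band 5: 3000 × 0.966 + 1800 × 0.689 = 2898 + 1240 = 4138
Population now: 0–14=3303, 15–29=6839, 30–44=9615, 45–59=4916, 60+=4138
— Period 2 —
Births: 6839 × 0.327 = 2236
Band 2: 3303 × 0.977 = 3227
Band 3: 6839 × 0.952 = 6511
Band 4: 9615 × 0.964 = 9269
Band 5: 4916 × 0.966 + 4138 × 0.689 = 4749 + 2851 = 7600
Population now: 0–14=2236, 15–29=3227, 30–44=6511, 45–59=9269, 60+=7600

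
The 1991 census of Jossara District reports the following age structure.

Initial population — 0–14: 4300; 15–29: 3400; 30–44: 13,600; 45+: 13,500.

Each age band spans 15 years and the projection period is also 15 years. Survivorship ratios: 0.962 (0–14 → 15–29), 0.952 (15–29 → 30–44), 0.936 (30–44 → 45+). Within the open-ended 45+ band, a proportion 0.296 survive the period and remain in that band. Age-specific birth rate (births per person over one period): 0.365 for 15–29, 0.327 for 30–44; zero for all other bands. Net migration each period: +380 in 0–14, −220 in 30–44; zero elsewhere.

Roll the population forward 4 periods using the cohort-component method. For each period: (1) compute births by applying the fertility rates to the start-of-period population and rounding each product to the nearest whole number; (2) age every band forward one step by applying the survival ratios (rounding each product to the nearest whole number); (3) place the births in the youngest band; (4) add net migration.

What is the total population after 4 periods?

15841

[period 1]
Births: 3400 × 0.365 = 1241 ; 13600 × 0.327 = 4447 → total 5688
15–29: 4300 × 0.962 = 4137
30–44: 3400 × 0.952 = 3237
45+: 13600 × 0.936 + 13500 × 0.296 = 12730 + 3996 = 16726
Net migration: 0–14 + 380 → 6068; 30–44 − 220 → 3017
End of period: [6068, 4137, 3017, 16726]
[period 2]
Births: 4137 × 0.365 = 1510 ; 3017 × 0.327 = 987 → total 2497
15–29: 6068 × 0.962 = 5837
30–44: 4137 × 0.952 = 3938
45+: 3017 × 0.936 + 16726 × 0.296 = 2824 + 4951 = 7775
Net migration: 0–14 + 380 → 2877; 30–44 − 220 → 3718
End of period: [2877, 5837, 3718, 7775]
[period 3]
Births: 5837 × 0.365 = 2131 ; 3718 × 0.327 = 1216 → total 3347
15–29: 2877 × 0.962 = 2768
30–44: 5837 × 0.952 = 5557
45+: 3718 × 0.936 + 7775 × 0.296 = 3480 + 2301 = 5781
Net migration: 0–14 + 380 → 3727; 30–44 − 220 → 5337
End of period: [3727, 2768, 5337, 5781]
[period 4]
Births: 2768 × 0.365 = 1010 ; 5337 × 0.327 = 1745 → total 2755
15–29: 3727 × 0.962 = 3585
30–44: 2768 × 0.952 = 2635
45+: 5337 × 0.936 + 5781 × 0.296 = 4995 + 1711 = 6706
Net migration: 0–14 + 380 → 3135; 30–44 − 220 → 2415
End of period: [3135, 3585, 2415, 6706]
Total after period 4: 3135 + 3585 + 2415 + 6706 = 15841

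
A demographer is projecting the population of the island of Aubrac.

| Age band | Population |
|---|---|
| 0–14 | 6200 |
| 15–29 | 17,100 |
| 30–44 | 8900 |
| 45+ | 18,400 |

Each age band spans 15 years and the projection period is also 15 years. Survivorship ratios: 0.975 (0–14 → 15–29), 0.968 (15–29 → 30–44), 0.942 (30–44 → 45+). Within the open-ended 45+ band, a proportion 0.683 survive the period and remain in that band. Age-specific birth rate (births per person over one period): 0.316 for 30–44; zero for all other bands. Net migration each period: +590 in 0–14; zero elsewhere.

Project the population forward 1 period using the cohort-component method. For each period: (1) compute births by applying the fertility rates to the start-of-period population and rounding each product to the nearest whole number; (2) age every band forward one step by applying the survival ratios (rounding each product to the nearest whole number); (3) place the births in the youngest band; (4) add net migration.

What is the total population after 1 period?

46951

(Groups numbered youngest = 1 to oldest = 4.)
Period 1.
Births: 8900 × 0.316 = 2812
Group 2: 6200 × 0.975 = 6045
Group 3: 17100 × 0.968 = 16553
Group 4: 8900 × 0.942 + 18400 × 0.683 = 8384 + 12567 = 20951
Net migration: Group 1 + 590 → 3402
Population now: 0–14=3402, 15–29=6045, 30–44=16553, 45+=20951
Total after period 1: 3402 + 6045 + 16553 + 20951 = 46951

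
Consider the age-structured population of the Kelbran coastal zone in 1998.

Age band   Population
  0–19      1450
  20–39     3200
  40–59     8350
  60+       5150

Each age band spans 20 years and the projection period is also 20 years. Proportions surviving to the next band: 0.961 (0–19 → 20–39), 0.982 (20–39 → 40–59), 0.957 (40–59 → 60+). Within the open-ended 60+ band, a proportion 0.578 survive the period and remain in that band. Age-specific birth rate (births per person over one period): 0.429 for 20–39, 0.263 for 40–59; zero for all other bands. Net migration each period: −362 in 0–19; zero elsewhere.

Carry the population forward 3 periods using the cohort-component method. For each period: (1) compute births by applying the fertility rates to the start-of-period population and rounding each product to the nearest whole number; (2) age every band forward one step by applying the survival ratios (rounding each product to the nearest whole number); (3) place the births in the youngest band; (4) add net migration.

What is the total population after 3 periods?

[period 1]
Births: 3200 × 0.429 = 1373, 8350 × 0.263 = 2196 — total 3569
20–39: 1450 × 0.961 = 1393
40–59: 3200 × 0.982 = 3142
60+: 8350 × 0.957 + 5150 × 0.578 = 7991 + 2977 = 10968
Net migration: 0–19 − 362 → 3207
Population now: 0–19=3207, 20–39=1393, 40–59=3142, 60+=10968
[period 2]
Births: 1393 × 0.429 = 598, 3142 × 0.263 = 826 — total 1424
20–39: 3207 × 0.961 = 3082
40–59: 1393 × 0.982 = 1368
60+: 3142 × 0.957 + 10968 × 0.578 = 3007 + 6340 = 9347
Net migration: 0–19 − 362 → 1062
Population now: 0–19=1062, 20–39=3082, 40–59=1368, 60+=9347
[period 3]
Births: 3082 × 0.429 = 1322, 1368 × 0.263 = 360 — total 1682
20–39: 1062 × 0.961 = 1021
40–59: 3082 × 0.982 = 3027
60+: 1368 × 0.957 + 9347 × 0.578 = 1309 + 5403 = 6712
Net migration: 0–19 − 362 → 1320
Population now: 0–19=1320, 20–39=1021, 40–59=3027, 60+=6712
Total after period 3: 1320 + 1021 + 3027 + 6712 = 12080

12080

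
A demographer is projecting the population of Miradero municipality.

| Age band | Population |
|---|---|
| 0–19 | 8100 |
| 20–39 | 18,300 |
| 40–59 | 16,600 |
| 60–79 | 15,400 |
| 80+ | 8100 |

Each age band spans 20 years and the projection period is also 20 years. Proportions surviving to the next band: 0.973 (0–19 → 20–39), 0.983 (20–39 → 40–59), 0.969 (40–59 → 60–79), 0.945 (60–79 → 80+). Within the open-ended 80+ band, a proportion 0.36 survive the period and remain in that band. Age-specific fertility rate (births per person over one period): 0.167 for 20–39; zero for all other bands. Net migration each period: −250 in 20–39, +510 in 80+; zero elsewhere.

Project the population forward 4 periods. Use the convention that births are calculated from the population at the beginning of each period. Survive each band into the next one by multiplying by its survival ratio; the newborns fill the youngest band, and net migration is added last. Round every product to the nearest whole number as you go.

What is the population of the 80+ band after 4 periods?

16366

After projecting period 1:
Births: 18300 × 0.167 = 3056
20–39: 8100 × 0.973 = 7881
40–59: 18300 × 0.983 = 17989
60–79: 16600 × 0.969 = 16085
80+: 15400 × 0.945 + 8100 × 0.36 = 14553 + 2916 = 17469
Net migration: 20–39 − 250 → 7631; 80+ + 510 → 17979
Giving 3056 / 7631 / 17989 / 16085 / 17979.
After projecting period 2:
Births: 7631 × 0.167 = 1274
20–39: 3056 × 0.973 = 2973
40–59: 7631 × 0.983 = 7501
60–79: 17989 × 0.969 = 17431
80+: 16085 × 0.945 + 17979 × 0.36 = 15200 + 6472 = 21672
Net migration: 20–39 − 250 → 2723; 80+ + 510 → 22182
Giving 1274 / 2723 / 7501 / 17431 / 22182.
After projecting period 3:
Births: 2723 × 0.167 = 455
20–39: 1274 × 0.973 = 1240
40–59: 2723 × 0.983 = 2677
60–79: 7501 × 0.969 = 7268
80+: 17431 × 0.945 + 22182 × 0.36 = 16472 + 7986 = 24458
Net migration: 20–39 − 250 → 990; 80+ + 510 → 24968
Giving 455 / 990 / 2677 / 7268 / 24968.
After projecting period 4:
Births: 990 × 0.167 = 165
20–39: 455 × 0.973 = 443
40–59: 990 × 0.983 = 973
60–79: 2677 × 0.969 = 2594
80+: 7268 × 0.945 + 24968 × 0.36 = 6868 + 8988 = 15856
Net migration: 20–39 − 250 → 193; 80+ + 510 → 16366
Giving 165 / 193 / 973 / 2594 / 16366.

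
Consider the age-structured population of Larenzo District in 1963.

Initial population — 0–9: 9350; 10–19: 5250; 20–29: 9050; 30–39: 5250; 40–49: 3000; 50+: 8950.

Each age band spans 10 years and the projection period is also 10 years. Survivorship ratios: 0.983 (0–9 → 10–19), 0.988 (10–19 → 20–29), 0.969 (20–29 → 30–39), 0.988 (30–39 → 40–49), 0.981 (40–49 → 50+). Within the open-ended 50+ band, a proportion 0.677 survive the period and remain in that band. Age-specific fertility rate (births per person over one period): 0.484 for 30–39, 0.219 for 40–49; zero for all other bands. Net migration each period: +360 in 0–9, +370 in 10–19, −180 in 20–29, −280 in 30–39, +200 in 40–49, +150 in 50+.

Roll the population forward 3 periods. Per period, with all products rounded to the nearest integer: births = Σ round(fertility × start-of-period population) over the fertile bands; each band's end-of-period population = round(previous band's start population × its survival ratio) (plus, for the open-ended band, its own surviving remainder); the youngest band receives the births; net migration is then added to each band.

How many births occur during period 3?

4094

Call the bands 1 to 6, youngest first.
[period 1]
Births: 5250 * 0.484 = 2541, 3000 * 0.219 = 657 → total 3198
Band 2: 9350 * 0.983 = 9191
Band 3: 5250 * 0.988 = 5187
Band 4: 9050 * 0.969 = 8769
Band 5: 5250 * 0.988 = 5187
Band 6: 3000 * 0.981 + 8950 * 0.677 = 2943 + 6059 = 9002
Net migration: Band 1 + 360 → 3558; Band 2 + 370 → 9561; Band 3 − 180 → 5007; Band 4 − 280 → 8489; Band 5 + 200 → 5387; Band 6 + 150 → 9152
→ [3558, 9561, 5007, 8489, 5387, 9152]
[period 2]
Births: 8489 * 0.484 = 4109, 5387 * 0.219 = 1180 → total 5289
Band 2: 3558 * 0.983 = 3498
Band 3: 9561 * 0.988 = 9446
Band 4: 5007 * 0.969 = 4852
Band 5: 8489 * 0.988 = 8387
Band 6: 5387 * 0.981 + 9152 * 0.677 = 5285 + 6196 = 11481
Net migration: Band 1 + 360 → 5649; Band 2 + 370 → 3868; Band 3 − 180 → 9266; Band 4 − 280 → 4572; Band 5 + 200 → 8587; Band 6 + 150 → 11631
→ [5649, 3868, 9266, 4572, 8587, 11631]
[period 3]
Births: 4572 * 0.484 = 2213, 8587 * 0.219 = 1881 → total 4094
Band 2: 5649 * 0.983 = 5553
Band 3: 3868 * 0.988 = 3822
Band 4: 9266 * 0.969 = 8979
Band 5: 4572 * 0.988 = 4517
Band 6: 8587 * 0.981 + 11631 * 0.677 = 8424 + 7874 = 16298
Net migration: Band 1 + 360 → 4454; Band 2 + 370 → 5923; Band 3 − 180 → 3642; Band 4 − 280 → 8699; Band 5 + 200 → 4717; Band 6 + 150 → 16448
→ [4454, 5923, 3642, 8699, 4717, 16448]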